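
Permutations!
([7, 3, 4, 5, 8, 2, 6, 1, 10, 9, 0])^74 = (0 1 5 4 10 7 3 2 8)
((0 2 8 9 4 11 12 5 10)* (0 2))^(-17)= (2 10 5 12 11 4 9 8)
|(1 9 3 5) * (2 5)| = |(1 9 3 2 5)| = 5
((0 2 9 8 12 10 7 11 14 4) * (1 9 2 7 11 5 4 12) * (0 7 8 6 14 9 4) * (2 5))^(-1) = (0 5 2 7 4 1 8)(6 9 11 10 12 14) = ((0 8 1 4 7 2 5)(6 14 12 10 11 9))^(-1)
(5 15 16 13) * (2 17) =[0, 1, 17, 3, 4, 15, 6, 7, 8, 9, 10, 11, 12, 5, 14, 16, 13, 2] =(2 17)(5 15 16 13)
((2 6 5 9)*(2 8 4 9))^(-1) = ((2 6 5)(4 9 8))^(-1) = (2 5 6)(4 8 9)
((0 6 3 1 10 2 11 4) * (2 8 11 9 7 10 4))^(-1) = (0 4 1 3 6)(2 11 8 10 7 9)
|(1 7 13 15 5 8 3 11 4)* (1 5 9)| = 5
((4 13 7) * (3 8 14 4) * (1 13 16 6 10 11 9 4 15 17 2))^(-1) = (1 2 17 15 14 8 3 7 13)(4 9 11 10 6 16)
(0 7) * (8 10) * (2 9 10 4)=[7, 1, 9, 3, 2, 5, 6, 0, 4, 10, 8]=(0 7)(2 9 10 8 4)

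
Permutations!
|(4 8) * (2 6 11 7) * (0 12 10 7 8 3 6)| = 5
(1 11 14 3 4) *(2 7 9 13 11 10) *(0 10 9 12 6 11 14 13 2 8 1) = (0 10 8 1 9 2 7 12 6 11 13 14 3 4) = [10, 9, 7, 4, 0, 5, 11, 12, 1, 2, 8, 13, 6, 14, 3]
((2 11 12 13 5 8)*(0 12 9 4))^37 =((0 12 13 5 8 2 11 9 4))^37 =(0 12 13 5 8 2 11 9 4)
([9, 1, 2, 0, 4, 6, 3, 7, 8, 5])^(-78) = [5, 1, 2, 9, 4, 3, 0, 7, 8, 6]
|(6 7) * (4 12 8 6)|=|(4 12 8 6 7)|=5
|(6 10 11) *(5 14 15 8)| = |(5 14 15 8)(6 10 11)| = 12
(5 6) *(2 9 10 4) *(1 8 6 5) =(1 8 6)(2 9 10 4) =[0, 8, 9, 3, 2, 5, 1, 7, 6, 10, 4]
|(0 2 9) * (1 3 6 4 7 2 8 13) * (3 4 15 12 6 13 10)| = |(0 8 10 3 13 1 4 7 2 9)(6 15 12)| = 30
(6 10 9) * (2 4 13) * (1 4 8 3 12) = (1 4 13 2 8 3 12)(6 10 9) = [0, 4, 8, 12, 13, 5, 10, 7, 3, 6, 9, 11, 1, 2]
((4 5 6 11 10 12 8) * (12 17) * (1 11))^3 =(1 17 4)(5 11 12)(6 10 8)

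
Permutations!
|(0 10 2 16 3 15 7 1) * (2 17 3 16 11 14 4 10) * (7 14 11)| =|(0 2 7 1)(3 15 14 4 10 17)| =12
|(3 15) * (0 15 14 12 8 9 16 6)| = |(0 15 3 14 12 8 9 16 6)| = 9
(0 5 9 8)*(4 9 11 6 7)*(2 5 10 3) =[10, 1, 5, 2, 9, 11, 7, 4, 0, 8, 3, 6] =(0 10 3 2 5 11 6 7 4 9 8)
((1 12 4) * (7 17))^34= (17)(1 12 4)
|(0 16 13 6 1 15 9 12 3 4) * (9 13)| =|(0 16 9 12 3 4)(1 15 13 6)| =12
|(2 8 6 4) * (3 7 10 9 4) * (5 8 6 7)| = |(2 6 3 5 8 7 10 9 4)| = 9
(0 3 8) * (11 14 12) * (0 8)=(0 3)(11 14 12)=[3, 1, 2, 0, 4, 5, 6, 7, 8, 9, 10, 14, 11, 13, 12]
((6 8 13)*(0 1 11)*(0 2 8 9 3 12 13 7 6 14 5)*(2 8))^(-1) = (0 5 14 13 12 3 9 6 7 8 11 1)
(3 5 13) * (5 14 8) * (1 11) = (1 11)(3 14 8 5 13) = [0, 11, 2, 14, 4, 13, 6, 7, 5, 9, 10, 1, 12, 3, 8]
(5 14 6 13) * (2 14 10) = (2 14 6 13 5 10) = [0, 1, 14, 3, 4, 10, 13, 7, 8, 9, 2, 11, 12, 5, 6]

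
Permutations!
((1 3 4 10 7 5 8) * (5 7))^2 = (1 4 5)(3 10 8)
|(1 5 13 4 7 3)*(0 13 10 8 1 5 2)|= 10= |(0 13 4 7 3 5 10 8 1 2)|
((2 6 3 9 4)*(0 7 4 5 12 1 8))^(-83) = ((0 7 4 2 6 3 9 5 12 1 8))^(-83) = (0 3 8 6 1 2 12 4 5 7 9)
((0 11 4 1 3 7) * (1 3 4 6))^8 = (0 11 6 1 4 3 7)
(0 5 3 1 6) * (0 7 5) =(1 6 7 5 3) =[0, 6, 2, 1, 4, 3, 7, 5]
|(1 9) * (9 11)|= |(1 11 9)|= 3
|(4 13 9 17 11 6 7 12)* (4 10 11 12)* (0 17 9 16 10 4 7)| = |(0 17 12 4 13 16 10 11 6)| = 9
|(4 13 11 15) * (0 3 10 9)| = 4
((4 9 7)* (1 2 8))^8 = ((1 2 8)(4 9 7))^8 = (1 8 2)(4 7 9)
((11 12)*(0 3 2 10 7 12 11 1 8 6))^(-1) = ((0 3 2 10 7 12 1 8 6))^(-1) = (0 6 8 1 12 7 10 2 3)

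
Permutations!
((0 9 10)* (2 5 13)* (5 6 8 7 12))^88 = ((0 9 10)(2 6 8 7 12 5 13))^88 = (0 9 10)(2 12 6 5 8 13 7)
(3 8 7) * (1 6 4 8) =(1 6 4 8 7 3) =[0, 6, 2, 1, 8, 5, 4, 3, 7]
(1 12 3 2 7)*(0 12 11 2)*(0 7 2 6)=[12, 11, 2, 7, 4, 5, 0, 1, 8, 9, 10, 6, 3]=(0 12 3 7 1 11 6)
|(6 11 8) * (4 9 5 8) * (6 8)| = 5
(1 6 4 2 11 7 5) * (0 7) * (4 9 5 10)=(0 7 10 4 2 11)(1 6 9 5)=[7, 6, 11, 3, 2, 1, 9, 10, 8, 5, 4, 0]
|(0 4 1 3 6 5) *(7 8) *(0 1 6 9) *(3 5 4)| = |(0 3 9)(1 5)(4 6)(7 8)| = 6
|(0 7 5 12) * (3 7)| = 5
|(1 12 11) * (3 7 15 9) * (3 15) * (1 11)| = 2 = |(1 12)(3 7)(9 15)|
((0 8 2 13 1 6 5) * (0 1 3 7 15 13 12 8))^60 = ((1 6 5)(2 12 8)(3 7 15 13))^60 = (15)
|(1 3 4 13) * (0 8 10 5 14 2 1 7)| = 11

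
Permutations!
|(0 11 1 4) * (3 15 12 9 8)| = 20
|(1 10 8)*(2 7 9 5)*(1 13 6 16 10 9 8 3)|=11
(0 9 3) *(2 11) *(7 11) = (0 9 3)(2 7 11) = [9, 1, 7, 0, 4, 5, 6, 11, 8, 3, 10, 2]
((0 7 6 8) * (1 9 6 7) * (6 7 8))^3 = (0 7 1 8 9)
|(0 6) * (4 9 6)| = |(0 4 9 6)| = 4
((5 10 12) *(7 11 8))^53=(5 12 10)(7 8 11)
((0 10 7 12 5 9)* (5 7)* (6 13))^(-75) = (0 10 5 9)(6 13)(7 12)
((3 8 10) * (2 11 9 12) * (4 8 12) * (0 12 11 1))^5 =(0 12 2 1)(3 10 8 4 9 11)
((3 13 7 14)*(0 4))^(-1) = ((0 4)(3 13 7 14))^(-1) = (0 4)(3 14 7 13)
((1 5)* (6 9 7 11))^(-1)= ((1 5)(6 9 7 11))^(-1)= (1 5)(6 11 7 9)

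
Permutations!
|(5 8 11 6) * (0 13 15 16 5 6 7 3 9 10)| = |(0 13 15 16 5 8 11 7 3 9 10)| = 11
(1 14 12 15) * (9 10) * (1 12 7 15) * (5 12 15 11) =(15)(1 14 7 11 5 12)(9 10) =[0, 14, 2, 3, 4, 12, 6, 11, 8, 10, 9, 5, 1, 13, 7, 15]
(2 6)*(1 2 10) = (1 2 6 10) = [0, 2, 6, 3, 4, 5, 10, 7, 8, 9, 1]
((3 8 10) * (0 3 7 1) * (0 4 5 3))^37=(1 5 8 7 4 3 10)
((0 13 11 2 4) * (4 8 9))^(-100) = (0 9 2 13 4 8 11)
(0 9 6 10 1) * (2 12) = [9, 0, 12, 3, 4, 5, 10, 7, 8, 6, 1, 11, 2] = (0 9 6 10 1)(2 12)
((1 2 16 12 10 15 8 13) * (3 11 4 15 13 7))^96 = (16)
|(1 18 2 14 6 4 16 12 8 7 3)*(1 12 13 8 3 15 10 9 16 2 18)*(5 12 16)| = 20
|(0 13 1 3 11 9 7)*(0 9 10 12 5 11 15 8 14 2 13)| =|(1 3 15 8 14 2 13)(5 11 10 12)(7 9)| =28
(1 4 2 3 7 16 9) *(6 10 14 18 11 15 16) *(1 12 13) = (1 4 2 3 7 6 10 14 18 11 15 16 9 12 13) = [0, 4, 3, 7, 2, 5, 10, 6, 8, 12, 14, 15, 13, 1, 18, 16, 9, 17, 11]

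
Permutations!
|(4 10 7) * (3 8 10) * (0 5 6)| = 15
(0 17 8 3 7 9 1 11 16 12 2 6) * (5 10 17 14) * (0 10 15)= (0 14 5 15)(1 11 16 12 2 6 10 17 8 3 7 9)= [14, 11, 6, 7, 4, 15, 10, 9, 3, 1, 17, 16, 2, 13, 5, 0, 12, 8]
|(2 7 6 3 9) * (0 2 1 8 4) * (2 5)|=10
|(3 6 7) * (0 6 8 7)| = 6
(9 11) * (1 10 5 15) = (1 10 5 15)(9 11) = [0, 10, 2, 3, 4, 15, 6, 7, 8, 11, 5, 9, 12, 13, 14, 1]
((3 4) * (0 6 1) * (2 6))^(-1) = (0 1 6 2)(3 4)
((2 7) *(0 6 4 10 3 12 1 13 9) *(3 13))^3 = (0 10)(2 7)(4 9)(6 13)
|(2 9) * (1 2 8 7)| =5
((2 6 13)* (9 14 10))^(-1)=(2 13 6)(9 10 14)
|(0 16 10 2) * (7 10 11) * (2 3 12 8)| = 9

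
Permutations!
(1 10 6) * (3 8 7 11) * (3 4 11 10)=(1 3 8 7 10 6)(4 11)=[0, 3, 2, 8, 11, 5, 1, 10, 7, 9, 6, 4]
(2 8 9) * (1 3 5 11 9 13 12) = (1 3 5 11 9 2 8 13 12) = [0, 3, 8, 5, 4, 11, 6, 7, 13, 2, 10, 9, 1, 12]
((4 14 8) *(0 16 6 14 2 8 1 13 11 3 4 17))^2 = ((0 16 6 14 1 13 11 3 4 2 8 17))^2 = (0 6 1 11 4 8)(2 17 16 14 13 3)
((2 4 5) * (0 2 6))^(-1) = ((0 2 4 5 6))^(-1) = (0 6 5 4 2)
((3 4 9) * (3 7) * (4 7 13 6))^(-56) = ((3 7)(4 9 13 6))^(-56) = (13)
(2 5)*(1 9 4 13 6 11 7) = (1 9 4 13 6 11 7)(2 5) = [0, 9, 5, 3, 13, 2, 11, 1, 8, 4, 10, 7, 12, 6]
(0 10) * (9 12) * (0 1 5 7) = (0 10 1 5 7)(9 12) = [10, 5, 2, 3, 4, 7, 6, 0, 8, 12, 1, 11, 9]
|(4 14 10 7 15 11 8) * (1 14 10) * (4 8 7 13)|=|(1 14)(4 10 13)(7 15 11)|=6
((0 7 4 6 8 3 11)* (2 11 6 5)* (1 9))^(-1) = (0 11 2 5 4 7)(1 9)(3 8 6)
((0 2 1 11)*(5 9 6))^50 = (0 1)(2 11)(5 6 9)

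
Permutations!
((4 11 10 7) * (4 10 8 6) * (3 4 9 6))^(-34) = (3 11)(4 8)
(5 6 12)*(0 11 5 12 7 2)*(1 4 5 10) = (12)(0 11 10 1 4 5 6 7 2) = [11, 4, 0, 3, 5, 6, 7, 2, 8, 9, 1, 10, 12]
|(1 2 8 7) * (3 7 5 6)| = 7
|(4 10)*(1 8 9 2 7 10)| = 7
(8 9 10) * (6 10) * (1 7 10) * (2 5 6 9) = (1 7 10 8 2 5 6) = [0, 7, 5, 3, 4, 6, 1, 10, 2, 9, 8]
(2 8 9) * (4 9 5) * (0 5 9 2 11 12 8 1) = (0 5 4 2 1)(8 9 11 12) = [5, 0, 1, 3, 2, 4, 6, 7, 9, 11, 10, 12, 8]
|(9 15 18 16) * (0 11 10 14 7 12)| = 12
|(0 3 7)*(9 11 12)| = 3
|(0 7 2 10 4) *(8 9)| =|(0 7 2 10 4)(8 9)| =10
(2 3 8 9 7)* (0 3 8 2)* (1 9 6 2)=(0 3 1 9 7)(2 8 6)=[3, 9, 8, 1, 4, 5, 2, 0, 6, 7]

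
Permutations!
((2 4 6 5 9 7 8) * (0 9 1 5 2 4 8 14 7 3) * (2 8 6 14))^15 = (1 5)(2 4)(6 14)(7 8)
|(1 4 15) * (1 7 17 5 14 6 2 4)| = 8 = |(2 4 15 7 17 5 14 6)|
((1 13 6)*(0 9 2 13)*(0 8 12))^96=((0 9 2 13 6 1 8 12))^96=(13)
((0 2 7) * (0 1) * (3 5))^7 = ((0 2 7 1)(3 5))^7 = (0 1 7 2)(3 5)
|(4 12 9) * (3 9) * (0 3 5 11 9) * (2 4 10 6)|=8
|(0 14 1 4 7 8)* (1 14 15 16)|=|(0 15 16 1 4 7 8)|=7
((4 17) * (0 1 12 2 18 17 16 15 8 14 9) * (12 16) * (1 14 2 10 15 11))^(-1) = (0 9 14)(1 11 16)(2 8 15 10 12 4 17 18)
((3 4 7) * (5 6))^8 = (3 7 4)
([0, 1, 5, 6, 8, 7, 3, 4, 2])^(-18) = (2 7 8 5 4)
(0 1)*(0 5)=(0 1 5)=[1, 5, 2, 3, 4, 0]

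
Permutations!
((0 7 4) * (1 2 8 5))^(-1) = ((0 7 4)(1 2 8 5))^(-1) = (0 4 7)(1 5 8 2)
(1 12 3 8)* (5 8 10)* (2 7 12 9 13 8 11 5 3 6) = [0, 9, 7, 10, 4, 11, 2, 12, 1, 13, 3, 5, 6, 8] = (1 9 13 8)(2 7 12 6)(3 10)(5 11)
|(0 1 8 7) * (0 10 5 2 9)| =|(0 1 8 7 10 5 2 9)| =8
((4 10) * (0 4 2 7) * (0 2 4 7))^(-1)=(0 2 7)(4 10)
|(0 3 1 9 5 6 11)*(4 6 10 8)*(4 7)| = |(0 3 1 9 5 10 8 7 4 6 11)| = 11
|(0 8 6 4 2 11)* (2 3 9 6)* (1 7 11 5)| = 28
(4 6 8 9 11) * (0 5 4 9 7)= [5, 1, 2, 3, 6, 4, 8, 0, 7, 11, 10, 9]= (0 5 4 6 8 7)(9 11)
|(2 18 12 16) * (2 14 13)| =6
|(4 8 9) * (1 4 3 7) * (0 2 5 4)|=|(0 2 5 4 8 9 3 7 1)|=9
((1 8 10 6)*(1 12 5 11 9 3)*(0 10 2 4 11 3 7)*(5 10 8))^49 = ((0 8 2 4 11 9 7)(1 5 3)(6 12 10))^49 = (1 5 3)(6 12 10)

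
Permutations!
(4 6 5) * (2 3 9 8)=(2 3 9 8)(4 6 5)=[0, 1, 3, 9, 6, 4, 5, 7, 2, 8]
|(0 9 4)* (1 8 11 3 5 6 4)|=9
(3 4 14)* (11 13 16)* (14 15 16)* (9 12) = (3 4 15 16 11 13 14)(9 12) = [0, 1, 2, 4, 15, 5, 6, 7, 8, 12, 10, 13, 9, 14, 3, 16, 11]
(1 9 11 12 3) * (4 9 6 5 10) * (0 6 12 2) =(0 6 5 10 4 9 11 2)(1 12 3) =[6, 12, 0, 1, 9, 10, 5, 7, 8, 11, 4, 2, 3]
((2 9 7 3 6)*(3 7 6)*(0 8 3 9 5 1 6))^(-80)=((0 8 3 9)(1 6 2 5))^(-80)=(9)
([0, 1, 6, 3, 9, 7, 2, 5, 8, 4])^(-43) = [0, 1, 6, 3, 9, 7, 2, 5, 8, 4]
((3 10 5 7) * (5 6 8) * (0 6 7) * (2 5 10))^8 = ((0 6 8 10 7 3 2 5))^8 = (10)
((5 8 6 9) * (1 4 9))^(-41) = (1 4 9 5 8 6)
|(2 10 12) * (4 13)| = 6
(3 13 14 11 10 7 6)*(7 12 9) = (3 13 14 11 10 12 9 7 6) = [0, 1, 2, 13, 4, 5, 3, 6, 8, 7, 12, 10, 9, 14, 11]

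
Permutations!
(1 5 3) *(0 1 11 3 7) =(0 1 5 7)(3 11) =[1, 5, 2, 11, 4, 7, 6, 0, 8, 9, 10, 3]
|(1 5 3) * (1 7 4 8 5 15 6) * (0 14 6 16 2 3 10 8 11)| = 33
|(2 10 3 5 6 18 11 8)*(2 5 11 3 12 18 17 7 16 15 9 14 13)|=|(2 10 12 18 3 11 8 5 6 17 7 16 15 9 14 13)|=16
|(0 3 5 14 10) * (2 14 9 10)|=|(0 3 5 9 10)(2 14)|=10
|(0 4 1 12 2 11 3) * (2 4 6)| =|(0 6 2 11 3)(1 12 4)| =15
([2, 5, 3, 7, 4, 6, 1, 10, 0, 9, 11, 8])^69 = (0 8 11 10 7 3 2)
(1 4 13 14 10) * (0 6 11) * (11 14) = (0 6 14 10 1 4 13 11) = [6, 4, 2, 3, 13, 5, 14, 7, 8, 9, 1, 0, 12, 11, 10]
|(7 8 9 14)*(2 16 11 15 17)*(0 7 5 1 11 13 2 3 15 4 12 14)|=12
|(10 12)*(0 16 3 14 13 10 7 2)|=9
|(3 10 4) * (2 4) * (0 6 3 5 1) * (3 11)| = 9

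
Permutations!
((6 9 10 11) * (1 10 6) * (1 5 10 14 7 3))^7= (1 3 7 14)(5 10 11)(6 9)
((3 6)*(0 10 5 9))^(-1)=(0 9 5 10)(3 6)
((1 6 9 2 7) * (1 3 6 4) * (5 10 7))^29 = (1 4)(2 5 10 7 3 6 9)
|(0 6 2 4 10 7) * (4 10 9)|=10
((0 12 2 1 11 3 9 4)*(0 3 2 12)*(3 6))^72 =((12)(1 11 2)(3 9 4 6))^72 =(12)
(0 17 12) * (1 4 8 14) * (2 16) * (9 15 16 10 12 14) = (0 17 14 1 4 8 9 15 16 2 10 12) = [17, 4, 10, 3, 8, 5, 6, 7, 9, 15, 12, 11, 0, 13, 1, 16, 2, 14]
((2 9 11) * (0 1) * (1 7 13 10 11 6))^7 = (0 6 2 10 7 1 9 11 13)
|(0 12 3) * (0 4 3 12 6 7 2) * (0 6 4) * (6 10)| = 12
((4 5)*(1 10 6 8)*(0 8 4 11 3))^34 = ((0 8 1 10 6 4 5 11 3))^34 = (0 11 4 10 8 3 5 6 1)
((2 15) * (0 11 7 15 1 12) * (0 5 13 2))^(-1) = (0 15 7 11)(1 2 13 5 12)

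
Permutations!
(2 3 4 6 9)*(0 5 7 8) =[5, 1, 3, 4, 6, 7, 9, 8, 0, 2] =(0 5 7 8)(2 3 4 6 9)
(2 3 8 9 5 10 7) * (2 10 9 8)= [0, 1, 3, 2, 4, 9, 6, 10, 8, 5, 7]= (2 3)(5 9)(7 10)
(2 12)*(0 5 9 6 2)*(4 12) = (0 5 9 6 2 4 12) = [5, 1, 4, 3, 12, 9, 2, 7, 8, 6, 10, 11, 0]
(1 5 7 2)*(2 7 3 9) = (1 5 3 9 2) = [0, 5, 1, 9, 4, 3, 6, 7, 8, 2]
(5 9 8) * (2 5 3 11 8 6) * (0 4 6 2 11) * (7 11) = (0 4 6 7 11 8 3)(2 5 9) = [4, 1, 5, 0, 6, 9, 7, 11, 3, 2, 10, 8]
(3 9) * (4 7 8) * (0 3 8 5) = (0 3 9 8 4 7 5) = [3, 1, 2, 9, 7, 0, 6, 5, 4, 8]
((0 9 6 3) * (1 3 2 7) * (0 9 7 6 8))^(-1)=(0 8 9 3 1 7)(2 6)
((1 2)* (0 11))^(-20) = ((0 11)(1 2))^(-20) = (11)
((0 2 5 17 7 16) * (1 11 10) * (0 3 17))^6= (3 7)(16 17)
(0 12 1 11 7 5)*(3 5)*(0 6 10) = [12, 11, 2, 5, 4, 6, 10, 3, 8, 9, 0, 7, 1] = (0 12 1 11 7 3 5 6 10)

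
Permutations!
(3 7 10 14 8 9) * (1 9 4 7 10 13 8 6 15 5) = (1 9 3 10 14 6 15 5)(4 7 13 8) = [0, 9, 2, 10, 7, 1, 15, 13, 4, 3, 14, 11, 12, 8, 6, 5]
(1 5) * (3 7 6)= (1 5)(3 7 6)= [0, 5, 2, 7, 4, 1, 3, 6]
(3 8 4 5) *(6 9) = [0, 1, 2, 8, 5, 3, 9, 7, 4, 6] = (3 8 4 5)(6 9)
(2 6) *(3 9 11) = (2 6)(3 9 11) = [0, 1, 6, 9, 4, 5, 2, 7, 8, 11, 10, 3]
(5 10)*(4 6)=(4 6)(5 10)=[0, 1, 2, 3, 6, 10, 4, 7, 8, 9, 5]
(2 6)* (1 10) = (1 10)(2 6) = [0, 10, 6, 3, 4, 5, 2, 7, 8, 9, 1]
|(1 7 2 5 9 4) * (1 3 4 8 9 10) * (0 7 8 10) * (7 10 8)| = 6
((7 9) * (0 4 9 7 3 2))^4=((0 4 9 3 2))^4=(0 2 3 9 4)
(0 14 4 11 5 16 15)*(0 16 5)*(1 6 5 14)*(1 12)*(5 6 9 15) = [12, 9, 2, 3, 11, 14, 6, 7, 8, 15, 10, 0, 1, 13, 4, 16, 5] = (0 12 1 9 15 16 5 14 4 11)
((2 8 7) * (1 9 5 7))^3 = (1 7)(2 9)(5 8)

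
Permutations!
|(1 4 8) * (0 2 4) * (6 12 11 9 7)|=|(0 2 4 8 1)(6 12 11 9 7)|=5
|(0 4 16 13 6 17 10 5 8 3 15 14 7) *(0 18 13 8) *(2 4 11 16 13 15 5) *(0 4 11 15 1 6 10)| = |(0 15 14 7 18 1 6 17)(2 11 16 8 3 5 4 13 10)| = 72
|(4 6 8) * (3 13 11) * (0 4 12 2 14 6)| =|(0 4)(2 14 6 8 12)(3 13 11)| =30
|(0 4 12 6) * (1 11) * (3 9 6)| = |(0 4 12 3 9 6)(1 11)| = 6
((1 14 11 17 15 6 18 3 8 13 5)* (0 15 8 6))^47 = ((0 15)(1 14 11 17 8 13 5)(3 6 18))^47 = (0 15)(1 13 17 14 5 8 11)(3 18 6)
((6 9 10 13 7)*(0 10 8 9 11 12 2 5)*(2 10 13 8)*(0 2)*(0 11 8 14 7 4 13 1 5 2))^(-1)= ((0 1 5)(4 13)(6 8 9 11 12 10 14 7))^(-1)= (0 5 1)(4 13)(6 7 14 10 12 11 9 8)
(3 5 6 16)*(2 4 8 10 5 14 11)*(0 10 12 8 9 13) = (0 10 5 6 16 3 14 11 2 4 9 13)(8 12) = [10, 1, 4, 14, 9, 6, 16, 7, 12, 13, 5, 2, 8, 0, 11, 15, 3]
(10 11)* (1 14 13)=[0, 14, 2, 3, 4, 5, 6, 7, 8, 9, 11, 10, 12, 1, 13]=(1 14 13)(10 11)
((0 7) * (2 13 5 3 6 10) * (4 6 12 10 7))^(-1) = (0 7 6 4)(2 10 12 3 5 13)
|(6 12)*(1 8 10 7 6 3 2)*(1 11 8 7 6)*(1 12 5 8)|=12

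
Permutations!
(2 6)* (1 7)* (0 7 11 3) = [7, 11, 6, 0, 4, 5, 2, 1, 8, 9, 10, 3] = (0 7 1 11 3)(2 6)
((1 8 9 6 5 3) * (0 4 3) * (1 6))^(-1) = ((0 4 3 6 5)(1 8 9))^(-1) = (0 5 6 3 4)(1 9 8)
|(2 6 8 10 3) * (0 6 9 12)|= 8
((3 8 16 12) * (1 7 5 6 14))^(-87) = (1 6 7 14 5)(3 8 16 12)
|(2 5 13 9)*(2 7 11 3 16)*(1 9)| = 9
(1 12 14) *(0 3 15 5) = (0 3 15 5)(1 12 14) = [3, 12, 2, 15, 4, 0, 6, 7, 8, 9, 10, 11, 14, 13, 1, 5]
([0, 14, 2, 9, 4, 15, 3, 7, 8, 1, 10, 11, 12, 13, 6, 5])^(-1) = [0, 9, 2, 6, 4, 15, 14, 7, 8, 3, 10, 11, 12, 13, 1, 5]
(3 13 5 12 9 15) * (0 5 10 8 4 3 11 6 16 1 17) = (0 5 12 9 15 11 6 16 1 17)(3 13 10 8 4) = [5, 17, 2, 13, 3, 12, 16, 7, 4, 15, 8, 6, 9, 10, 14, 11, 1, 0]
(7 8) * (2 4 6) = (2 4 6)(7 8) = [0, 1, 4, 3, 6, 5, 2, 8, 7]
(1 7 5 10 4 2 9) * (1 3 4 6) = (1 7 5 10 6)(2 9 3 4) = [0, 7, 9, 4, 2, 10, 1, 5, 8, 3, 6]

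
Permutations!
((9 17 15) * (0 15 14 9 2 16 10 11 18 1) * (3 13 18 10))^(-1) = (0 1 18 13 3 16 2 15)(9 14 17)(10 11)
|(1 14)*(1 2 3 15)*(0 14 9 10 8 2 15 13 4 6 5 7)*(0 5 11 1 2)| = 26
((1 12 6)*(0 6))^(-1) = ((0 6 1 12))^(-1) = (0 12 1 6)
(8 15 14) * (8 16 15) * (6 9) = [0, 1, 2, 3, 4, 5, 9, 7, 8, 6, 10, 11, 12, 13, 16, 14, 15] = (6 9)(14 16 15)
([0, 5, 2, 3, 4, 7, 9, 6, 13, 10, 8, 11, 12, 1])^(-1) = (1 13 8 10 9 6 7 5)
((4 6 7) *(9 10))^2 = ((4 6 7)(9 10))^2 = (10)(4 7 6)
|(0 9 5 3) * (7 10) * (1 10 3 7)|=|(0 9 5 7 3)(1 10)|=10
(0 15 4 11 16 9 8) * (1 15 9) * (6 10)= [9, 15, 2, 3, 11, 5, 10, 7, 0, 8, 6, 16, 12, 13, 14, 4, 1]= (0 9 8)(1 15 4 11 16)(6 10)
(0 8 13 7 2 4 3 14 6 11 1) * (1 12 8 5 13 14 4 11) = (0 5 13 7 2 11 12 8 14 6 1)(3 4) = [5, 0, 11, 4, 3, 13, 1, 2, 14, 9, 10, 12, 8, 7, 6]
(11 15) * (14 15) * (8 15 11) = (8 15)(11 14) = [0, 1, 2, 3, 4, 5, 6, 7, 15, 9, 10, 14, 12, 13, 11, 8]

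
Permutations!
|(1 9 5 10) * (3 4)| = |(1 9 5 10)(3 4)| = 4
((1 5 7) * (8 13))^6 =(13)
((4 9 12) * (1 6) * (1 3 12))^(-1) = (1 9 4 12 3 6)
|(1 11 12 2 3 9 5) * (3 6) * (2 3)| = 6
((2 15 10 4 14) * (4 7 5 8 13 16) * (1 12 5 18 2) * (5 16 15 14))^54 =(1 16 5 13 10 18 14 12 4 8 15 7 2)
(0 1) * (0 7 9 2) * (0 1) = (1 7 9 2) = [0, 7, 1, 3, 4, 5, 6, 9, 8, 2]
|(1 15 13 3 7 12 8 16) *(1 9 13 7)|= 9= |(1 15 7 12 8 16 9 13 3)|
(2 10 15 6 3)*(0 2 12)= (0 2 10 15 6 3 12)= [2, 1, 10, 12, 4, 5, 3, 7, 8, 9, 15, 11, 0, 13, 14, 6]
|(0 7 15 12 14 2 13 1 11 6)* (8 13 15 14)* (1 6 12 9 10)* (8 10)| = |(0 7 14 2 15 9 8 13 6)(1 11 12 10)| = 36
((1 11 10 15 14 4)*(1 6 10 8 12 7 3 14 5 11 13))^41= (1 13)(3 8 15 4 7 11 10 14 12 5 6)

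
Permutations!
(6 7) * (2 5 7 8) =[0, 1, 5, 3, 4, 7, 8, 6, 2] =(2 5 7 6 8)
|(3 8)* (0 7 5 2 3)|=|(0 7 5 2 3 8)|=6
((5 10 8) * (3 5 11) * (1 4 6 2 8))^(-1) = ((1 4 6 2 8 11 3 5 10))^(-1) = (1 10 5 3 11 8 2 6 4)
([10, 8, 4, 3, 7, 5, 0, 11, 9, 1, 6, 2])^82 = [10, 8, 7, 3, 11, 5, 0, 2, 9, 1, 6, 4]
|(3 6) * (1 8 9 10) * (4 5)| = |(1 8 9 10)(3 6)(4 5)| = 4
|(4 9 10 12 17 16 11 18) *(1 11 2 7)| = 11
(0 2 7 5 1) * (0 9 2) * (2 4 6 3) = [0, 9, 7, 2, 6, 1, 3, 5, 8, 4] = (1 9 4 6 3 2 7 5)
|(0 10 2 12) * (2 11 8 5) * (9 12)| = 8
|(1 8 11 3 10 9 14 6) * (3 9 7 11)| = 9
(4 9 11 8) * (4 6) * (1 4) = (1 4 9 11 8 6) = [0, 4, 2, 3, 9, 5, 1, 7, 6, 11, 10, 8]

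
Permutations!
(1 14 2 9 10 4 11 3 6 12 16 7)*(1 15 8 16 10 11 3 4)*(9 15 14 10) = [0, 10, 15, 6, 3, 5, 12, 14, 16, 11, 1, 4, 9, 13, 2, 8, 7] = (1 10)(2 15 8 16 7 14)(3 6 12 9 11 4)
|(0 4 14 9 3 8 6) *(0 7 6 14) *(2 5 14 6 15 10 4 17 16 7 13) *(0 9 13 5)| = |(0 17 16 7 15 10 4 9 3 8 6 5 14 13 2)| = 15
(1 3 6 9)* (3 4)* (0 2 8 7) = [2, 4, 8, 6, 3, 5, 9, 0, 7, 1] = (0 2 8 7)(1 4 3 6 9)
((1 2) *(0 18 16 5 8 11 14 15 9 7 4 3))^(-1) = (0 3 4 7 9 15 14 11 8 5 16 18)(1 2)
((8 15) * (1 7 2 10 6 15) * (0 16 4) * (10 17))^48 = (17)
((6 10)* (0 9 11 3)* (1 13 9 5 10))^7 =((0 5 10 6 1 13 9 11 3))^7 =(0 11 13 6 5 3 9 1 10)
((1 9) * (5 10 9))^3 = ((1 5 10 9))^3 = (1 9 10 5)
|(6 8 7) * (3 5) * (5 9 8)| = |(3 9 8 7 6 5)| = 6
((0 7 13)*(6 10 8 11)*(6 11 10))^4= (0 7 13)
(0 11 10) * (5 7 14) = (0 11 10)(5 7 14) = [11, 1, 2, 3, 4, 7, 6, 14, 8, 9, 0, 10, 12, 13, 5]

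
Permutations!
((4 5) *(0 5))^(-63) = (5)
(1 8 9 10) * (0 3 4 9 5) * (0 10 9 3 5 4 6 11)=[5, 8, 2, 6, 3, 10, 11, 7, 4, 9, 1, 0]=(0 5 10 1 8 4 3 6 11)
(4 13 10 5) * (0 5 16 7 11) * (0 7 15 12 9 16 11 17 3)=(0 5 4 13 10 11 7 17 3)(9 16 15 12)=[5, 1, 2, 0, 13, 4, 6, 17, 8, 16, 11, 7, 9, 10, 14, 12, 15, 3]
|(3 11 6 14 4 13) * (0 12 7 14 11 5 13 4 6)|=|(0 12 7 14 6 11)(3 5 13)|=6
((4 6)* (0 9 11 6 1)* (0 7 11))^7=((0 9)(1 7 11 6 4))^7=(0 9)(1 11 4 7 6)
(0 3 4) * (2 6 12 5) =(0 3 4)(2 6 12 5) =[3, 1, 6, 4, 0, 2, 12, 7, 8, 9, 10, 11, 5]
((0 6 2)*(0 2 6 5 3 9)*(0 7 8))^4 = ((0 5 3 9 7 8))^4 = (0 7 3)(5 8 9)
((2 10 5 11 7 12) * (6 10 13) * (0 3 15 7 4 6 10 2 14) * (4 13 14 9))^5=(0 9)(2 7)(3 4)(5 11 13 10)(6 15)(12 14)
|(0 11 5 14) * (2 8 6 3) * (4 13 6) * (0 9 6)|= |(0 11 5 14 9 6 3 2 8 4 13)|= 11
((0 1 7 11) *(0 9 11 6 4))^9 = ((0 1 7 6 4)(9 11))^9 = (0 4 6 7 1)(9 11)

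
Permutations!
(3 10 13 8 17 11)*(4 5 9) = (3 10 13 8 17 11)(4 5 9) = [0, 1, 2, 10, 5, 9, 6, 7, 17, 4, 13, 3, 12, 8, 14, 15, 16, 11]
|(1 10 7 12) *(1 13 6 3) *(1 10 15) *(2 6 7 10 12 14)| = |(1 15)(2 6 3 12 13 7 14)| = 14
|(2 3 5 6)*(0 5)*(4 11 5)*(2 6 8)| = 7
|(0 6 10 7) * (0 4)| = |(0 6 10 7 4)| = 5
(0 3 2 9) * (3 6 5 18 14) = [6, 1, 9, 2, 4, 18, 5, 7, 8, 0, 10, 11, 12, 13, 3, 15, 16, 17, 14] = (0 6 5 18 14 3 2 9)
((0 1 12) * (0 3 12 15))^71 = (0 15 1)(3 12)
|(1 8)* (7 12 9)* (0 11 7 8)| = 7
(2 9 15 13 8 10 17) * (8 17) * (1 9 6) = (1 9 15 13 17 2 6)(8 10) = [0, 9, 6, 3, 4, 5, 1, 7, 10, 15, 8, 11, 12, 17, 14, 13, 16, 2]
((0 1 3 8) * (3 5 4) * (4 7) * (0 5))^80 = ((0 1)(3 8 5 7 4))^80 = (8)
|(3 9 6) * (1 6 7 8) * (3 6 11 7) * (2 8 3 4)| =|(1 11 7 3 9 4 2 8)| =8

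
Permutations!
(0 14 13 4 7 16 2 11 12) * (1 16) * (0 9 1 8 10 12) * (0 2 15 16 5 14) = (1 5 14 13 4 7 8 10 12 9)(2 11)(15 16) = [0, 5, 11, 3, 7, 14, 6, 8, 10, 1, 12, 2, 9, 4, 13, 16, 15]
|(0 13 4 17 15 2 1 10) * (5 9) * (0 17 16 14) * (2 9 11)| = 40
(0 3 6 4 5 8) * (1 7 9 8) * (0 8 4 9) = (0 3 6 9 4 5 1 7) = [3, 7, 2, 6, 5, 1, 9, 0, 8, 4]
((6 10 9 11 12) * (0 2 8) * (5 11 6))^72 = (12) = ((0 2 8)(5 11 12)(6 10 9))^72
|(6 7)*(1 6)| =|(1 6 7)| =3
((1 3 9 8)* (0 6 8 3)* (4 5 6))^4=(9)(0 8 5)(1 6 4)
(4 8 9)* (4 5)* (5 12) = (4 8 9 12 5) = [0, 1, 2, 3, 8, 4, 6, 7, 9, 12, 10, 11, 5]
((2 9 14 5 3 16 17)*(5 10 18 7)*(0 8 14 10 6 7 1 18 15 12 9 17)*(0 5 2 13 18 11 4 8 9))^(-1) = ((0 9 10 15 12)(1 11 4 8 14 6 7 2 17 13 18)(3 16 5))^(-1) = (0 12 15 10 9)(1 18 13 17 2 7 6 14 8 4 11)(3 5 16)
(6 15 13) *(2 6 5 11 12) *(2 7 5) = (2 6 15 13)(5 11 12 7) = [0, 1, 6, 3, 4, 11, 15, 5, 8, 9, 10, 12, 7, 2, 14, 13]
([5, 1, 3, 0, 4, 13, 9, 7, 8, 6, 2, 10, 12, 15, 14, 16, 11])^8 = (0 3 2 10 11 16 15 13 5)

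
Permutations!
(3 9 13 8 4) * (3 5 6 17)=(3 9 13 8 4 5 6 17)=[0, 1, 2, 9, 5, 6, 17, 7, 4, 13, 10, 11, 12, 8, 14, 15, 16, 3]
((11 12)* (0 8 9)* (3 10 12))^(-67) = ((0 8 9)(3 10 12 11))^(-67) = (0 9 8)(3 10 12 11)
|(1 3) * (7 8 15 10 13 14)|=6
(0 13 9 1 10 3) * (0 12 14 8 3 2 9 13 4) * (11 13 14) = [4, 10, 9, 12, 0, 5, 6, 7, 3, 1, 2, 13, 11, 14, 8] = (0 4)(1 10 2 9)(3 12 11 13 14 8)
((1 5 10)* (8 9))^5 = (1 10 5)(8 9)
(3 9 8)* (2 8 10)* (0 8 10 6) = [8, 1, 10, 9, 4, 5, 0, 7, 3, 6, 2] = (0 8 3 9 6)(2 10)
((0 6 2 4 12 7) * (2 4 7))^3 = (0 12)(2 6)(4 7)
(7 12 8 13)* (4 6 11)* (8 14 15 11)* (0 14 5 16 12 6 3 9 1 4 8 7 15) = (0 14)(1 4 3 9)(5 16 12)(6 7)(8 13 15 11) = [14, 4, 2, 9, 3, 16, 7, 6, 13, 1, 10, 8, 5, 15, 0, 11, 12]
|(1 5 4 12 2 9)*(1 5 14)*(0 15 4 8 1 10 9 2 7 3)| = 6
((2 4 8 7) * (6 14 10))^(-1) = (2 7 8 4)(6 10 14)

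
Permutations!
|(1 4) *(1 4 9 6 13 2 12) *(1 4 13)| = 12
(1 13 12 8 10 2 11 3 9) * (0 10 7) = (0 10 2 11 3 9 1 13 12 8 7) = [10, 13, 11, 9, 4, 5, 6, 0, 7, 1, 2, 3, 8, 12]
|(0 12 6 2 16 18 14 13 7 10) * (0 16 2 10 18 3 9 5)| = 8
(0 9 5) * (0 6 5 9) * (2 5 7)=(9)(2 5 6 7)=[0, 1, 5, 3, 4, 6, 7, 2, 8, 9]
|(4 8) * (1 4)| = |(1 4 8)| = 3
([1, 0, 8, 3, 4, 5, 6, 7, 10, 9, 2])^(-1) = [1, 0, 10, 3, 4, 5, 6, 7, 2, 9, 8]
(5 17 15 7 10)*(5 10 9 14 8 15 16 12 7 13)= (5 17 16 12 7 9 14 8 15 13)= [0, 1, 2, 3, 4, 17, 6, 9, 15, 14, 10, 11, 7, 5, 8, 13, 12, 16]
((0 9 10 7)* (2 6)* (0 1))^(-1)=((0 9 10 7 1)(2 6))^(-1)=(0 1 7 10 9)(2 6)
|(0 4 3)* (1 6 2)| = 3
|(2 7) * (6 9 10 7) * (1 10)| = 6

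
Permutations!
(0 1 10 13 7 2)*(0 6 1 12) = (0 12)(1 10 13 7 2 6) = [12, 10, 6, 3, 4, 5, 1, 2, 8, 9, 13, 11, 0, 7]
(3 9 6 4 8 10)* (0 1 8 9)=(0 1 8 10 3)(4 9 6)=[1, 8, 2, 0, 9, 5, 4, 7, 10, 6, 3]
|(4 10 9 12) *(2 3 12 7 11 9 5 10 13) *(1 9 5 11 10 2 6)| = |(1 9 7 10 11 5 2 3 12 4 13 6)| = 12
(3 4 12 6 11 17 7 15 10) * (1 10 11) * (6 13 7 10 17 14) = (1 17 10 3 4 12 13 7 15 11 14 6) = [0, 17, 2, 4, 12, 5, 1, 15, 8, 9, 3, 14, 13, 7, 6, 11, 16, 10]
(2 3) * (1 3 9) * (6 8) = (1 3 2 9)(6 8) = [0, 3, 9, 2, 4, 5, 8, 7, 6, 1]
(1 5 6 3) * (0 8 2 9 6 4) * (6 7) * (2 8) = [2, 5, 9, 1, 0, 4, 3, 6, 8, 7] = (0 2 9 7 6 3 1 5 4)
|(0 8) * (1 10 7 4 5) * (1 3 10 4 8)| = |(0 1 4 5 3 10 7 8)| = 8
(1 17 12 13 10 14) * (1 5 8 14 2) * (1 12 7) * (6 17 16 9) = [0, 16, 12, 3, 4, 8, 17, 1, 14, 6, 2, 11, 13, 10, 5, 15, 9, 7] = (1 16 9 6 17 7)(2 12 13 10)(5 8 14)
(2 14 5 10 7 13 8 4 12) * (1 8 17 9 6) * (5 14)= (1 8 4 12 2 5 10 7 13 17 9 6)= [0, 8, 5, 3, 12, 10, 1, 13, 4, 6, 7, 11, 2, 17, 14, 15, 16, 9]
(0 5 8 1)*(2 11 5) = (0 2 11 5 8 1) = [2, 0, 11, 3, 4, 8, 6, 7, 1, 9, 10, 5]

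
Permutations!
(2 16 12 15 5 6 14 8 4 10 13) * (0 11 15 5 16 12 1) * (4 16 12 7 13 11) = (0 4 10 11 15 12 5 6 14 8 16 1)(2 7 13) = [4, 0, 7, 3, 10, 6, 14, 13, 16, 9, 11, 15, 5, 2, 8, 12, 1]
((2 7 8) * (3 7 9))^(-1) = ((2 9 3 7 8))^(-1) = (2 8 7 3 9)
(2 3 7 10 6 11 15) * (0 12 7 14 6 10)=[12, 1, 3, 14, 4, 5, 11, 0, 8, 9, 10, 15, 7, 13, 6, 2]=(0 12 7)(2 3 14 6 11 15)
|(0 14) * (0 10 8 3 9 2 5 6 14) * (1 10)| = |(1 10 8 3 9 2 5 6 14)| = 9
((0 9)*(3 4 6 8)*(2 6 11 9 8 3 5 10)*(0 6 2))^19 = ((0 8 5 10)(3 4 11 9 6))^19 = (0 10 5 8)(3 6 9 11 4)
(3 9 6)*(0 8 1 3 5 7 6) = [8, 3, 2, 9, 4, 7, 5, 6, 1, 0] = (0 8 1 3 9)(5 7 6)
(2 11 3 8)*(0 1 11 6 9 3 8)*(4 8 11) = (11)(0 1 4 8 2 6 9 3) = [1, 4, 6, 0, 8, 5, 9, 7, 2, 3, 10, 11]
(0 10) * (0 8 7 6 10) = (6 10 8 7) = [0, 1, 2, 3, 4, 5, 10, 6, 7, 9, 8]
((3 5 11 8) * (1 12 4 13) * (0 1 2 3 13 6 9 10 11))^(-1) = (0 5 3 2 13 8 11 10 9 6 4 12 1)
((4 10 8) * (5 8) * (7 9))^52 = (10)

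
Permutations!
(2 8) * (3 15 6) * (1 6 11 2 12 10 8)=(1 6 3 15 11 2)(8 12 10)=[0, 6, 1, 15, 4, 5, 3, 7, 12, 9, 8, 2, 10, 13, 14, 11]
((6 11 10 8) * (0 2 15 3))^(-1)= ((0 2 15 3)(6 11 10 8))^(-1)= (0 3 15 2)(6 8 10 11)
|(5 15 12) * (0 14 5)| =5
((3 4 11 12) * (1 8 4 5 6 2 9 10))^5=(1 3 10 12 9 11 2 4 6 8 5)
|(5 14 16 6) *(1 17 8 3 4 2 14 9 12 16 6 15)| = 13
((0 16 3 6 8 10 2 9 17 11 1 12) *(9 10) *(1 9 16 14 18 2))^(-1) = (0 12 1 10 2 18 14)(3 16 8 6)(9 11 17)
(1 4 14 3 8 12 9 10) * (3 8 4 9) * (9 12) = (1 12 3 4 14 8 9 10) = [0, 12, 2, 4, 14, 5, 6, 7, 9, 10, 1, 11, 3, 13, 8]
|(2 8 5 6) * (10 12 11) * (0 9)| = 12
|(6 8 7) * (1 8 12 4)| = 6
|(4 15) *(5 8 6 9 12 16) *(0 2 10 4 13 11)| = |(0 2 10 4 15 13 11)(5 8 6 9 12 16)| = 42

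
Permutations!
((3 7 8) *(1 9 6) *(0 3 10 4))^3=(0 8)(3 10)(4 7)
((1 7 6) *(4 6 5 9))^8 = (1 5 4)(6 7 9)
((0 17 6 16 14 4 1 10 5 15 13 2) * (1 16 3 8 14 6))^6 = ((0 17 1 10 5 15 13 2)(3 8 14 4 16 6))^6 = (0 13 5 1)(2 15 10 17)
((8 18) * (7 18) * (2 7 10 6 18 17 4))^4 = ((2 7 17 4)(6 18 8 10))^4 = (18)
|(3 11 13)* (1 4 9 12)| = 12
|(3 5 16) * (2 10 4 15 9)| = |(2 10 4 15 9)(3 5 16)| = 15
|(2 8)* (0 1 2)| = 4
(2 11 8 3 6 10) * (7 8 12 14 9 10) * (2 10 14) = [0, 1, 11, 6, 4, 5, 7, 8, 3, 14, 10, 12, 2, 13, 9] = (2 11 12)(3 6 7 8)(9 14)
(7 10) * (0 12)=(0 12)(7 10)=[12, 1, 2, 3, 4, 5, 6, 10, 8, 9, 7, 11, 0]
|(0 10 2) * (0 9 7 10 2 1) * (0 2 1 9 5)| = 12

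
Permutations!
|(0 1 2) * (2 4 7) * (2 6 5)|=|(0 1 4 7 6 5 2)|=7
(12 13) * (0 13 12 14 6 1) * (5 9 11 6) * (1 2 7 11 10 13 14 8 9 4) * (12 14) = (0 12 14 5 4 1)(2 7 11 6)(8 9 10 13) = [12, 0, 7, 3, 1, 4, 2, 11, 9, 10, 13, 6, 14, 8, 5]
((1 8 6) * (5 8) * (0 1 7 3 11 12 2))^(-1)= (0 2 12 11 3 7 6 8 5 1)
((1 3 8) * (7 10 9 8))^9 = ((1 3 7 10 9 8))^9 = (1 10)(3 9)(7 8)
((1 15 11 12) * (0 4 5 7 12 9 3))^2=(0 5 12 15 9)(1 11 3 4 7)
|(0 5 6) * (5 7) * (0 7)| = |(5 6 7)| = 3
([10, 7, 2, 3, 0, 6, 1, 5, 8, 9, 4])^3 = (10)(1 6 5 7)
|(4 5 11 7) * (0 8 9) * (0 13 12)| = |(0 8 9 13 12)(4 5 11 7)| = 20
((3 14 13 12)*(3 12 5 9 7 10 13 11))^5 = ((3 14 11)(5 9 7 10 13))^5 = (3 11 14)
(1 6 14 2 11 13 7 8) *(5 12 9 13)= [0, 6, 11, 3, 4, 12, 14, 8, 1, 13, 10, 5, 9, 7, 2]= (1 6 14 2 11 5 12 9 13 7 8)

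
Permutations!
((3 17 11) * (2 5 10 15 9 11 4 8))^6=(2 3 10 4 9)(5 17 15 8 11)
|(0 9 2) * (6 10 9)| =5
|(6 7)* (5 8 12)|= |(5 8 12)(6 7)|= 6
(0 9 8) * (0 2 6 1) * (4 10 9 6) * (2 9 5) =(0 6 1)(2 4 10 5)(8 9) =[6, 0, 4, 3, 10, 2, 1, 7, 9, 8, 5]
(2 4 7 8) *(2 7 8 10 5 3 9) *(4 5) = [0, 1, 5, 9, 8, 3, 6, 10, 7, 2, 4] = (2 5 3 9)(4 8 7 10)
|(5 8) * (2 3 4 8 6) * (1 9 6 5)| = 7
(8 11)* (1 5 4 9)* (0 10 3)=(0 10 3)(1 5 4 9)(8 11)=[10, 5, 2, 0, 9, 4, 6, 7, 11, 1, 3, 8]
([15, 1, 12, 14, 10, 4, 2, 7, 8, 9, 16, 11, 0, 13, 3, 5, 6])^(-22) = (0 16 15 6 5 2 4 12 10)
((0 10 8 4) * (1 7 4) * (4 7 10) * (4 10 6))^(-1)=((0 10 8 1 6 4))^(-1)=(0 4 6 1 8 10)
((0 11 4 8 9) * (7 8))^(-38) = (0 8 4)(7 11 9)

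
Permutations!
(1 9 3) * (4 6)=(1 9 3)(4 6)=[0, 9, 2, 1, 6, 5, 4, 7, 8, 3]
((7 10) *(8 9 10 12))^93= (7 9 12 10 8)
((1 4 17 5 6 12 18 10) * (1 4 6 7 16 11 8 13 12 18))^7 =(1 7 6 16 18 11 10 8 4 13 17 12 5)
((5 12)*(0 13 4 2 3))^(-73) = ((0 13 4 2 3)(5 12))^(-73) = (0 4 3 13 2)(5 12)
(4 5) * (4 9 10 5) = (5 9 10) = [0, 1, 2, 3, 4, 9, 6, 7, 8, 10, 5]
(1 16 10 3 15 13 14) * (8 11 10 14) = (1 16 14)(3 15 13 8 11 10) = [0, 16, 2, 15, 4, 5, 6, 7, 11, 9, 3, 10, 12, 8, 1, 13, 14]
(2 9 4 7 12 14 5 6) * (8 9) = (2 8 9 4 7 12 14 5 6) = [0, 1, 8, 3, 7, 6, 2, 12, 9, 4, 10, 11, 14, 13, 5]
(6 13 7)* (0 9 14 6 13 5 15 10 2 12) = (0 9 14 6 5 15 10 2 12)(7 13) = [9, 1, 12, 3, 4, 15, 5, 13, 8, 14, 2, 11, 0, 7, 6, 10]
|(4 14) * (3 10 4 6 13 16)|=7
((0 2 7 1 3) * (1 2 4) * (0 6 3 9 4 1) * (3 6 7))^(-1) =((0 1 9 4)(2 3 7))^(-1) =(0 4 9 1)(2 7 3)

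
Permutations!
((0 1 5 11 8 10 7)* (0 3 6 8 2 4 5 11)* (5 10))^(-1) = ((0 1 11 2 4 10 7 3 6 8 5))^(-1) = (0 5 8 6 3 7 10 4 2 11 1)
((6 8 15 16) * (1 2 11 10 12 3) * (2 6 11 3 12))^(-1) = ((1 6 8 15 16 11 10 2 3))^(-1) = (1 3 2 10 11 16 15 8 6)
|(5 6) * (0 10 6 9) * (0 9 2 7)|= |(0 10 6 5 2 7)|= 6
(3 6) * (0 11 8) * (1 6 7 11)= (0 1 6 3 7 11 8)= [1, 6, 2, 7, 4, 5, 3, 11, 0, 9, 10, 8]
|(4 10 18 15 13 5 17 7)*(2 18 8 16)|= |(2 18 15 13 5 17 7 4 10 8 16)|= 11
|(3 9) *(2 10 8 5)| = |(2 10 8 5)(3 9)| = 4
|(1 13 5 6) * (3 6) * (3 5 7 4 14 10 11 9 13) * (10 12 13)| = 15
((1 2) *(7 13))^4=((1 2)(7 13))^4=(13)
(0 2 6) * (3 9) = (0 2 6)(3 9) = [2, 1, 6, 9, 4, 5, 0, 7, 8, 3]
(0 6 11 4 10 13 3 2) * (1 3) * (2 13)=(0 6 11 4 10 2)(1 3 13)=[6, 3, 0, 13, 10, 5, 11, 7, 8, 9, 2, 4, 12, 1]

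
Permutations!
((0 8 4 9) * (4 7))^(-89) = (0 8 7 4 9)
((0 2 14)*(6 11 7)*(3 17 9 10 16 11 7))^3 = ((0 2 14)(3 17 9 10 16 11)(6 7))^3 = (3 10)(6 7)(9 11)(16 17)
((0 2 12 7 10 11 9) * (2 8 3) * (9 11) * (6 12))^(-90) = (12)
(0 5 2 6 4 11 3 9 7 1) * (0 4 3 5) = (1 4 11 5 2 6 3 9 7) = [0, 4, 6, 9, 11, 2, 3, 1, 8, 7, 10, 5]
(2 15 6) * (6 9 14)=[0, 1, 15, 3, 4, 5, 2, 7, 8, 14, 10, 11, 12, 13, 6, 9]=(2 15 9 14 6)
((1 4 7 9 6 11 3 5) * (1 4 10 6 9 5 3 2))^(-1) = (1 2 11 6 10)(4 5 7)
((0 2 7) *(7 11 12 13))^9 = ((0 2 11 12 13 7))^9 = (0 12)(2 13)(7 11)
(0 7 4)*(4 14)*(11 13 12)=(0 7 14 4)(11 13 12)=[7, 1, 2, 3, 0, 5, 6, 14, 8, 9, 10, 13, 11, 12, 4]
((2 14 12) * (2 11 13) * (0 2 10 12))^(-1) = ((0 2 14)(10 12 11 13))^(-1) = (0 14 2)(10 13 11 12)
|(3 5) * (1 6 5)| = 4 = |(1 6 5 3)|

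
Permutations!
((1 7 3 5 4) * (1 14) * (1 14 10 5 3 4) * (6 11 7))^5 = ((14)(1 6 11 7 4 10 5))^5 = (14)(1 10 7 6 5 4 11)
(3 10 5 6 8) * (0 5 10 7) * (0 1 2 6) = [5, 2, 6, 7, 4, 0, 8, 1, 3, 9, 10] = (10)(0 5)(1 2 6 8 3 7)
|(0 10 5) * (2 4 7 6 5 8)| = 8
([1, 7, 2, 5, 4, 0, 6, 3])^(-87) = (0 3 1 5 7)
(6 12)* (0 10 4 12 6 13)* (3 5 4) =(0 10 3 5 4 12 13) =[10, 1, 2, 5, 12, 4, 6, 7, 8, 9, 3, 11, 13, 0]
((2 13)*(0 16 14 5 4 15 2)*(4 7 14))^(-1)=(0 13 2 15 4 16)(5 14 7)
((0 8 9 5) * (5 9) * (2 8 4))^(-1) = (9)(0 5 8 2 4)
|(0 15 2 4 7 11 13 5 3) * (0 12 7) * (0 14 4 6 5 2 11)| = |(0 15 11 13 2 6 5 3 12 7)(4 14)| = 10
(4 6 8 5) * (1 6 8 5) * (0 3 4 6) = (0 3 4 8 1)(5 6) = [3, 0, 2, 4, 8, 6, 5, 7, 1]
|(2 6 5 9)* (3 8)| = |(2 6 5 9)(3 8)| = 4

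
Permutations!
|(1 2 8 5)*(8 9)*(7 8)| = 6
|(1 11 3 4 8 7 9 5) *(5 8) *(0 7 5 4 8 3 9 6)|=6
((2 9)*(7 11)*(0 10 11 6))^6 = ((0 10 11 7 6)(2 9))^6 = (0 10 11 7 6)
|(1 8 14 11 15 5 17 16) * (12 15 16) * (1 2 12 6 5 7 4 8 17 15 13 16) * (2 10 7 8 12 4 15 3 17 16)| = |(1 16 10 7 15 8 14 11)(2 4 12 13)(3 17 6 5)| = 8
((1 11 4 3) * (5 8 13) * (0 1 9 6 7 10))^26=(0 10 7 6 9 3 4 11 1)(5 13 8)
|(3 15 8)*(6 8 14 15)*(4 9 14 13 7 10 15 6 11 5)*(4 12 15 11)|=42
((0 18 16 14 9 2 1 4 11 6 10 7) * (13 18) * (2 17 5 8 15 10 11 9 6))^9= ((0 13 18 16 14 6 11 2 1 4 9 17 5 8 15 10 7))^9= (0 4 13 9 18 17 16 5 14 8 6 15 11 10 2 7 1)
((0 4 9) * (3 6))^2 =(0 9 4)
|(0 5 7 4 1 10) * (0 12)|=7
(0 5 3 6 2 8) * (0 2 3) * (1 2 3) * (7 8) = [5, 2, 7, 6, 4, 0, 1, 8, 3] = (0 5)(1 2 7 8 3 6)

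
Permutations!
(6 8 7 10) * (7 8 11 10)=(6 11 10)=[0, 1, 2, 3, 4, 5, 11, 7, 8, 9, 6, 10]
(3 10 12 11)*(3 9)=(3 10 12 11 9)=[0, 1, 2, 10, 4, 5, 6, 7, 8, 3, 12, 9, 11]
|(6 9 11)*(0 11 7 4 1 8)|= 8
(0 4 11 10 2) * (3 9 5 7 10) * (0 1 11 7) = (0 4 7 10 2 1 11 3 9 5) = [4, 11, 1, 9, 7, 0, 6, 10, 8, 5, 2, 3]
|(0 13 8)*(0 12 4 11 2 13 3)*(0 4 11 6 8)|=9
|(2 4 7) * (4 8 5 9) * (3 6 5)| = |(2 8 3 6 5 9 4 7)| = 8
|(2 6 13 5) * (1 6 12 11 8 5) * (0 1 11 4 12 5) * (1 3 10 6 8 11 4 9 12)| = 8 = |(0 3 10 6 13 4 1 8)(2 5)(9 12)|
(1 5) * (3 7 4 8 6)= (1 5)(3 7 4 8 6)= [0, 5, 2, 7, 8, 1, 3, 4, 6]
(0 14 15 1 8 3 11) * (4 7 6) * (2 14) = (0 2 14 15 1 8 3 11)(4 7 6) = [2, 8, 14, 11, 7, 5, 4, 6, 3, 9, 10, 0, 12, 13, 15, 1]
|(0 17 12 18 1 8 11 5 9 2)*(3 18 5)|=30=|(0 17 12 5 9 2)(1 8 11 3 18)|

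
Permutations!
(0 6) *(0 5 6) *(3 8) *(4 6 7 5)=(3 8)(4 6)(5 7)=[0, 1, 2, 8, 6, 7, 4, 5, 3]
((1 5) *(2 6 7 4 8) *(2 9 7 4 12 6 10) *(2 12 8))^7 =((1 5)(2 10 12 6 4)(7 8 9))^7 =(1 5)(2 12 4 10 6)(7 8 9)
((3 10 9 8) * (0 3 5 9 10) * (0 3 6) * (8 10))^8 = (10)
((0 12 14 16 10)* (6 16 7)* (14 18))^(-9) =((0 12 18 14 7 6 16 10))^(-9) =(0 10 16 6 7 14 18 12)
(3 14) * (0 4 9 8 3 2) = (0 4 9 8 3 14 2) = [4, 1, 0, 14, 9, 5, 6, 7, 3, 8, 10, 11, 12, 13, 2]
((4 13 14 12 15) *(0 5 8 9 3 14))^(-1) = (0 13 4 15 12 14 3 9 8 5)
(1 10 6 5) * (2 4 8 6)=(1 10 2 4 8 6 5)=[0, 10, 4, 3, 8, 1, 5, 7, 6, 9, 2]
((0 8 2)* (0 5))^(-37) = ((0 8 2 5))^(-37) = (0 5 2 8)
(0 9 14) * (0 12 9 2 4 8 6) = [2, 1, 4, 3, 8, 5, 0, 7, 6, 14, 10, 11, 9, 13, 12] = (0 2 4 8 6)(9 14 12)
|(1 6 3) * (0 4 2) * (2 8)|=12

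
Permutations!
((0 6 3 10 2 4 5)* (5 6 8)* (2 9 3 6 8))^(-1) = ((0 2 4 8 5)(3 10 9))^(-1) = (0 5 8 4 2)(3 9 10)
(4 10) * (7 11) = [0, 1, 2, 3, 10, 5, 6, 11, 8, 9, 4, 7] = (4 10)(7 11)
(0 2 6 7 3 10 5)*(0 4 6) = (0 2)(3 10 5 4 6 7) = [2, 1, 0, 10, 6, 4, 7, 3, 8, 9, 5]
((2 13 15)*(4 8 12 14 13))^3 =(2 12 15 8 13 4 14)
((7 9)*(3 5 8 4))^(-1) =((3 5 8 4)(7 9))^(-1) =(3 4 8 5)(7 9)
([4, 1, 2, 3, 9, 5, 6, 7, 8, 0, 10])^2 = (10)(0 9 4)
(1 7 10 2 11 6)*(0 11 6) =[11, 7, 6, 3, 4, 5, 1, 10, 8, 9, 2, 0] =(0 11)(1 7 10 2 6)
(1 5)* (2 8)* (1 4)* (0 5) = (0 5 4 1)(2 8) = [5, 0, 8, 3, 1, 4, 6, 7, 2]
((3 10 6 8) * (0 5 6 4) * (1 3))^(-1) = (0 4 10 3 1 8 6 5) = ((0 5 6 8 1 3 10 4))^(-1)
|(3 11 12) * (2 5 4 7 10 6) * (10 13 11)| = 10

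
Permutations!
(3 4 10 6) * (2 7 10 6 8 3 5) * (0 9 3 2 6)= (0 9 3 4)(2 7 10 8)(5 6)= [9, 1, 7, 4, 0, 6, 5, 10, 2, 3, 8]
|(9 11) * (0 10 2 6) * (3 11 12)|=4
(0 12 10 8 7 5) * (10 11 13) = [12, 1, 2, 3, 4, 0, 6, 5, 7, 9, 8, 13, 11, 10] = (0 12 11 13 10 8 7 5)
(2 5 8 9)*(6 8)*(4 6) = [0, 1, 5, 3, 6, 4, 8, 7, 9, 2] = (2 5 4 6 8 9)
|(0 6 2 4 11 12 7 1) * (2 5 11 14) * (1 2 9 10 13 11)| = 36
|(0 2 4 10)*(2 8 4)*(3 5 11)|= |(0 8 4 10)(3 5 11)|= 12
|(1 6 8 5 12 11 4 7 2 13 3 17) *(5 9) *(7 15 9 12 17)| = 20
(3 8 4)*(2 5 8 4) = (2 5 8)(3 4) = [0, 1, 5, 4, 3, 8, 6, 7, 2]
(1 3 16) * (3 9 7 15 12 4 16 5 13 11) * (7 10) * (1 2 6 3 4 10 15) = (1 9 15 12 10 7)(2 6 3 5 13 11 4 16) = [0, 9, 6, 5, 16, 13, 3, 1, 8, 15, 7, 4, 10, 11, 14, 12, 2]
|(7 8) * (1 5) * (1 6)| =6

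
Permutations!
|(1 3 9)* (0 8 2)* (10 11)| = 6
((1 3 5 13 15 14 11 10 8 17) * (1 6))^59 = (1 15 8 3 14 17 5 11 6 13 10)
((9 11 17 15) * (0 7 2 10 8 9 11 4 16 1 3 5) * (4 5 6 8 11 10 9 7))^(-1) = ((0 4 16 1 3 6 8 7 2 9 5)(10 11 17 15))^(-1) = (0 5 9 2 7 8 6 3 1 16 4)(10 15 17 11)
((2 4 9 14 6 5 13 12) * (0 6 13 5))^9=((0 6)(2 4 9 14 13 12))^9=(0 6)(2 14)(4 13)(9 12)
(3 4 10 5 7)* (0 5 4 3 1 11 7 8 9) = [5, 11, 2, 3, 10, 8, 6, 1, 9, 0, 4, 7] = (0 5 8 9)(1 11 7)(4 10)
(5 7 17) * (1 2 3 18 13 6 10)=[0, 2, 3, 18, 4, 7, 10, 17, 8, 9, 1, 11, 12, 6, 14, 15, 16, 5, 13]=(1 2 3 18 13 6 10)(5 7 17)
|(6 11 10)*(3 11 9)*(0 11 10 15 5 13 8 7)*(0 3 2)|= 12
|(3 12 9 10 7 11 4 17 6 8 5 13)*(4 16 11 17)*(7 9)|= |(3 12 7 17 6 8 5 13)(9 10)(11 16)|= 8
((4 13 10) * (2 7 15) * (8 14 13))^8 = (2 15 7)(4 13 8 10 14)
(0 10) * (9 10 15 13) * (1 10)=(0 15 13 9 1 10)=[15, 10, 2, 3, 4, 5, 6, 7, 8, 1, 0, 11, 12, 9, 14, 13]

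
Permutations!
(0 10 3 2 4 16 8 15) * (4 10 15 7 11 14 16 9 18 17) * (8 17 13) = (0 15)(2 10 3)(4 9 18 13 8 7 11 14 16 17) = [15, 1, 10, 2, 9, 5, 6, 11, 7, 18, 3, 14, 12, 8, 16, 0, 17, 4, 13]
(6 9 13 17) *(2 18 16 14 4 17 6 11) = (2 18 16 14 4 17 11)(6 9 13) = [0, 1, 18, 3, 17, 5, 9, 7, 8, 13, 10, 2, 12, 6, 4, 15, 14, 11, 16]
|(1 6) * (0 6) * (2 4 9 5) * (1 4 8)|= 8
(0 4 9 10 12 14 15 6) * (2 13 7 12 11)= (0 4 9 10 11 2 13 7 12 14 15 6)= [4, 1, 13, 3, 9, 5, 0, 12, 8, 10, 11, 2, 14, 7, 15, 6]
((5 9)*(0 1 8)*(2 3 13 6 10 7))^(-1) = ((0 1 8)(2 3 13 6 10 7)(5 9))^(-1) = (0 8 1)(2 7 10 6 13 3)(5 9)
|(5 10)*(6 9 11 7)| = |(5 10)(6 9 11 7)| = 4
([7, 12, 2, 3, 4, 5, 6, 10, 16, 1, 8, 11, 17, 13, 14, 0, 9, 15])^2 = [10, 17, 2, 3, 4, 5, 6, 8, 9, 12, 16, 11, 15, 13, 14, 7, 1, 0]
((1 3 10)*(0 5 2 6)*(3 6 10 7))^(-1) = ((0 5 2 10 1 6)(3 7))^(-1) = (0 6 1 10 2 5)(3 7)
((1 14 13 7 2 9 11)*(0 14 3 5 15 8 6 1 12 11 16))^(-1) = (0 16 9 2 7 13 14)(1 6 8 15 5 3)(11 12)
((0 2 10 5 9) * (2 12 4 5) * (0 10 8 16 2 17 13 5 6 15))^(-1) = (0 15 6 4 12)(2 16 8)(5 13 17 10 9) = ((0 12 4 6 15)(2 8 16)(5 9 10 17 13))^(-1)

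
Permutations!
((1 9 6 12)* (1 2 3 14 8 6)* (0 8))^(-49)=((0 8 6 12 2 3 14)(1 9))^(-49)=(14)(1 9)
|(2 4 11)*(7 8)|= 6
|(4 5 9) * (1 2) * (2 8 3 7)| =|(1 8 3 7 2)(4 5 9)| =15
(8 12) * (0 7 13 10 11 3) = [7, 1, 2, 0, 4, 5, 6, 13, 12, 9, 11, 3, 8, 10] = (0 7 13 10 11 3)(8 12)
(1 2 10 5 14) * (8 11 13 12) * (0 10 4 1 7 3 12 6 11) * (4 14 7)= (0 10 5 7 3 12 8)(1 2 14 4)(6 11 13)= [10, 2, 14, 12, 1, 7, 11, 3, 0, 9, 5, 13, 8, 6, 4]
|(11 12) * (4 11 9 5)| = 5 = |(4 11 12 9 5)|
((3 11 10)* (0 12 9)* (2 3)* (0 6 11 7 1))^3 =((0 12 9 6 11 10 2 3 7 1))^3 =(0 6 2 1 9 10 7 12 11 3)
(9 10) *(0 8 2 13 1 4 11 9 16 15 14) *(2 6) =(0 8 6 2 13 1 4 11 9 10 16 15 14) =[8, 4, 13, 3, 11, 5, 2, 7, 6, 10, 16, 9, 12, 1, 0, 14, 15]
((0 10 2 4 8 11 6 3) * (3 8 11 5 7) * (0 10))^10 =(2 4 11 6 8 5 7 3 10)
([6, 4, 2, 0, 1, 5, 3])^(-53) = (0 6 3)(1 4)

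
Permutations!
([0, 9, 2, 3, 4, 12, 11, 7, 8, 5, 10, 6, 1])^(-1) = (1 12 5 9)(6 11)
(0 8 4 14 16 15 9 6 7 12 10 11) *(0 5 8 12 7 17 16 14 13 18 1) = (0 12 10 11 5 8 4 13 18 1)(6 17 16 15 9) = [12, 0, 2, 3, 13, 8, 17, 7, 4, 6, 11, 5, 10, 18, 14, 9, 15, 16, 1]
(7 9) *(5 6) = [0, 1, 2, 3, 4, 6, 5, 9, 8, 7] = (5 6)(7 9)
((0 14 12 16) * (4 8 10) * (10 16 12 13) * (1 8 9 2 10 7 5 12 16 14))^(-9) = (16)(2 9 4 10)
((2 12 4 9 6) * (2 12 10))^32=(12)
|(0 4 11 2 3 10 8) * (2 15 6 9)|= 10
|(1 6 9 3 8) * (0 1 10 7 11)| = |(0 1 6 9 3 8 10 7 11)| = 9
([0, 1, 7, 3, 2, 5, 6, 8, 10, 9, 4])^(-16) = [0, 1, 4, 3, 10, 5, 6, 2, 7, 9, 8]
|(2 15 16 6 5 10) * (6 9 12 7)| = |(2 15 16 9 12 7 6 5 10)| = 9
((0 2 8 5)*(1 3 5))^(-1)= (0 5 3 1 8 2)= ((0 2 8 1 3 5))^(-1)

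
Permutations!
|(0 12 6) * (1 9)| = 6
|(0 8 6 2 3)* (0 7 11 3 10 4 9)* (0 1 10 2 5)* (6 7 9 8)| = |(0 6 5)(1 10 4 8 7 11 3 9)| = 24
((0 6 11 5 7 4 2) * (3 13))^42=((0 6 11 5 7 4 2)(3 13))^42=(13)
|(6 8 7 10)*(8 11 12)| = 6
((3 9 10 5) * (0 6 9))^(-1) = ((0 6 9 10 5 3))^(-1) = (0 3 5 10 9 6)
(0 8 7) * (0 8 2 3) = [2, 1, 3, 0, 4, 5, 6, 8, 7] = (0 2 3)(7 8)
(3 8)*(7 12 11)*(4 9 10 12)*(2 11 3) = (2 11 7 4 9 10 12 3 8) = [0, 1, 11, 8, 9, 5, 6, 4, 2, 10, 12, 7, 3]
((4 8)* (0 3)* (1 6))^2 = ((0 3)(1 6)(4 8))^2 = (8)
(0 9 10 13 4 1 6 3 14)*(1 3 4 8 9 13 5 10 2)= (0 13 8 9 2 1 6 4 3 14)(5 10)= [13, 6, 1, 14, 3, 10, 4, 7, 9, 2, 5, 11, 12, 8, 0]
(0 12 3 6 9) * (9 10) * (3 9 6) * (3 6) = (0 12 9)(3 6 10) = [12, 1, 2, 6, 4, 5, 10, 7, 8, 0, 3, 11, 9]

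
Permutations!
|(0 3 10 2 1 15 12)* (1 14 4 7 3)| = 12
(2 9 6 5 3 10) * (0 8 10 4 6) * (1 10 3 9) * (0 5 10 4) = (0 8 3)(1 4 6 10 2)(5 9) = [8, 4, 1, 0, 6, 9, 10, 7, 3, 5, 2]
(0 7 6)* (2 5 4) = [7, 1, 5, 3, 2, 4, 0, 6] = (0 7 6)(2 5 4)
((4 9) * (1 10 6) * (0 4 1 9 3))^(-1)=(0 3 4)(1 9 6 10)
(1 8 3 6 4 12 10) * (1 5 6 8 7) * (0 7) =(0 7 1)(3 8)(4 12 10 5 6) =[7, 0, 2, 8, 12, 6, 4, 1, 3, 9, 5, 11, 10]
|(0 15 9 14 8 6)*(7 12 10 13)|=|(0 15 9 14 8 6)(7 12 10 13)|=12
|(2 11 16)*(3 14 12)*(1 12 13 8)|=6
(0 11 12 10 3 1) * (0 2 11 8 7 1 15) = [8, 2, 11, 15, 4, 5, 6, 1, 7, 9, 3, 12, 10, 13, 14, 0] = (0 8 7 1 2 11 12 10 3 15)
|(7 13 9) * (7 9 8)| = 3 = |(7 13 8)|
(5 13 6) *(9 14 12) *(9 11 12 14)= [0, 1, 2, 3, 4, 13, 5, 7, 8, 9, 10, 12, 11, 6, 14]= (14)(5 13 6)(11 12)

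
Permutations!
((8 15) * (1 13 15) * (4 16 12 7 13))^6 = (1 15 7 16)(4 8 13 12)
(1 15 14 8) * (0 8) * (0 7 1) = (0 8)(1 15 14 7) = [8, 15, 2, 3, 4, 5, 6, 1, 0, 9, 10, 11, 12, 13, 7, 14]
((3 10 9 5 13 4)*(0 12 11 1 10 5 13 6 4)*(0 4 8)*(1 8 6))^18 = ((0 12 11 8)(1 10 9 13 4 3 5))^18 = (0 11)(1 4 10 3 9 5 13)(8 12)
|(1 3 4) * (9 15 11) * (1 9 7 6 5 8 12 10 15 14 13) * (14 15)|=|(1 3 4 9 15 11 7 6 5 8 12 10 14 13)|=14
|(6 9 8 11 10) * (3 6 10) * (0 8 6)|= |(0 8 11 3)(6 9)|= 4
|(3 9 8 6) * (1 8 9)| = 4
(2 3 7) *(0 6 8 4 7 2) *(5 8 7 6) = (0 5 8 4 6 7)(2 3) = [5, 1, 3, 2, 6, 8, 7, 0, 4]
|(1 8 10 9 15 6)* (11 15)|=|(1 8 10 9 11 15 6)|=7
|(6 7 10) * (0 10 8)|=|(0 10 6 7 8)|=5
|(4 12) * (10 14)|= |(4 12)(10 14)|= 2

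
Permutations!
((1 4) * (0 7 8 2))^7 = ((0 7 8 2)(1 4))^7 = (0 2 8 7)(1 4)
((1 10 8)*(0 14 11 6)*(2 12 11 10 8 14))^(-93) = ((0 2 12 11 6)(1 8)(10 14))^(-93) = (0 12 6 2 11)(1 8)(10 14)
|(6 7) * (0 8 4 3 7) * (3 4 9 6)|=4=|(0 8 9 6)(3 7)|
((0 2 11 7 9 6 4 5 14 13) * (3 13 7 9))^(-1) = (0 13 3 7 14 5 4 6 9 11 2)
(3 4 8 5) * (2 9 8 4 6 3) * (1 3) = (1 3 6)(2 9 8 5) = [0, 3, 9, 6, 4, 2, 1, 7, 5, 8]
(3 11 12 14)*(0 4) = (0 4)(3 11 12 14) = [4, 1, 2, 11, 0, 5, 6, 7, 8, 9, 10, 12, 14, 13, 3]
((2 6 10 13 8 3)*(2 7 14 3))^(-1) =(2 8 13 10 6)(3 14 7)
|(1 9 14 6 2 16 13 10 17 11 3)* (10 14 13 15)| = |(1 9 13 14 6 2 16 15 10 17 11 3)| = 12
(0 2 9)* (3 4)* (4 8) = [2, 1, 9, 8, 3, 5, 6, 7, 4, 0] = (0 2 9)(3 8 4)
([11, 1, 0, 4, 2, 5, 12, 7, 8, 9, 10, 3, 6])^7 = [3, 1, 11, 2, 0, 5, 12, 7, 8, 9, 10, 4, 6]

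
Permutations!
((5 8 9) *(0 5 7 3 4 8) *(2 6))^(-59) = ((0 5)(2 6)(3 4 8 9 7))^(-59) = (0 5)(2 6)(3 4 8 9 7)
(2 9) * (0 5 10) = (0 5 10)(2 9) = [5, 1, 9, 3, 4, 10, 6, 7, 8, 2, 0]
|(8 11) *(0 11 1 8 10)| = |(0 11 10)(1 8)| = 6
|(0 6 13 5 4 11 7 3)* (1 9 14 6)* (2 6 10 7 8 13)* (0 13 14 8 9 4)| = |(0 1 4 11 9 8 14 10 7 3 13 5)(2 6)| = 12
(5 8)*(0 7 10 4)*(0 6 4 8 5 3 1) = (0 7 10 8 3 1)(4 6) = [7, 0, 2, 1, 6, 5, 4, 10, 3, 9, 8]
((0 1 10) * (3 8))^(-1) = ((0 1 10)(3 8))^(-1) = (0 10 1)(3 8)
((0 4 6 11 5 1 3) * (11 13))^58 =(0 6 11 1)(3 4 13 5)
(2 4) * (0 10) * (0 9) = (0 10 9)(2 4) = [10, 1, 4, 3, 2, 5, 6, 7, 8, 0, 9]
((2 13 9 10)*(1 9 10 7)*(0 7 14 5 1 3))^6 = (1 14)(5 9)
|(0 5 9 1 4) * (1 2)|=6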